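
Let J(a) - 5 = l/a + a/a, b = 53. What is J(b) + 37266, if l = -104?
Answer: 1975312/53 ≈ 37270.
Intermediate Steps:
J(a) = 6 - 104/a (J(a) = 5 + (-104/a + a/a) = 5 + (-104/a + 1) = 5 + (1 - 104/a) = 6 - 104/a)
J(b) + 37266 = (6 - 104/53) + 37266 = 214/53 + 37266 = 1975312/53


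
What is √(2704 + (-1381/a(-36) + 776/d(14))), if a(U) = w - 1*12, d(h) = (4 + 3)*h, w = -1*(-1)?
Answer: √16823323/77 ≈ 53.268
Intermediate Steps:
w = 1
d(h) = 7*h
a(U) = -11 (a(U) = 1 - 1*12 = 1 - 12 = -11)
√(2704 + (-1381/a(-36) + 776/d(14))) = √(2704 + (-1381/(-11) + 776/((7*14)))) = √(2704 + (-1381*(-1/11) + 776/98)) = √(2704 + (1381/11 + 776*(1/98))) = √(2704 + (1381/11 + 388/49)) = √(2704 + 71937/539) = √(1529393/539) = √16823323/77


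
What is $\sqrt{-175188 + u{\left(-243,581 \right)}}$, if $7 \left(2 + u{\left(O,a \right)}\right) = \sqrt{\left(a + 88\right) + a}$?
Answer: $\frac{\sqrt{-8584310 + 175 \sqrt{2}}}{7} \approx 418.55 i$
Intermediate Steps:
$u{\left(O,a \right)} = -2 + \frac{\sqrt{88 + 2 a}}{7}$ ($u{\left(O,a \right)} = -2 + \frac{\sqrt{\left(a + 88\right) + a}}{7} = -2 + \frac{\sqrt{\left(88 + a\right) + a}}{7} = -2 + \frac{\sqrt{88 + 2 a}}{7}$)
$\sqrt{-175188 + u{\left(-243,581 \right)}} = \sqrt{-175188 - \left(2 - \frac{\sqrt{88 + 2 \cdot 581}}{7}\right)} = \sqrt{-175188 - \left(2 - \frac{\sqrt{88 + 1162}}{7}\right)} = \sqrt{-175188 - \left(2 - \frac{\sqrt{1250}}{7}\right)} = \sqrt{-175188 - \left(2 - \frac{25 \sqrt{2}}{7}\right)} = \sqrt{-175190 + \frac{25 \sqrt{2}}{7}}$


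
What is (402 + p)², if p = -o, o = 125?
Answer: 76729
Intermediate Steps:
p = -125 (p = -1*125 = -125)
(402 + p)² = (402 - 125)² = 277² = 76729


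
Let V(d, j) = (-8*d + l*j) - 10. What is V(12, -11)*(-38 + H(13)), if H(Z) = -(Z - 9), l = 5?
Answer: 6762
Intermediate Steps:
H(Z) = 9 - Z (H(Z) = -(-9 + Z) = 9 - Z)
V(d, j) = -10 - 8*d + 5*j (V(d, j) = (-8*d + 5*j) - 10 = -10 - 8*d + 5*j)
V(12, -11)*(-38 + H(13)) = (-10 - 8*12 + 5*(-11))*(-38 + (9 - 1*13)) = (-10 - 96 - 55)*(-38 + (9 - 13)) = -161*(-38 - 4) = -161*(-42) = 6762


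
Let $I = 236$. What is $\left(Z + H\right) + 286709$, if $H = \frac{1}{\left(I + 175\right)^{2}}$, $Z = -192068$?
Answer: $\frac{15986852362}{168921} \approx 94641.0$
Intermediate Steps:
$H = \frac{1}{168921}$ ($H = \frac{1}{\left(236 + 175\right)^{2}} = \frac{1}{411^{2}} = \frac{1}{168921} \approx 5.9199 \cdot 10^{-6}$)
$\left(Z + H\right) + 286709 = \left(-192068 + \frac{1}{168921}\right) + 286709 = - \frac{32444318627}{168921} + 286709 = \frac{15986852362}{168921}$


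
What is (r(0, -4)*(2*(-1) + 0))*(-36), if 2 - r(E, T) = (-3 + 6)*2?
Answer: -288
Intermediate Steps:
r(E, T) = -4 (r(E, T) = 2 - (-3 + 6)*2 = 2 - 3*2 = 2 - 1*6 = 2 - 6 = -4)
(r(0, -4)*(2*(-1) + 0))*(-36) = -4*(2*(-1) + 0)*(-36) = -4*(-2 + 0)*(-36) = -4*(-2)*(-36) = 8*(-36) = -288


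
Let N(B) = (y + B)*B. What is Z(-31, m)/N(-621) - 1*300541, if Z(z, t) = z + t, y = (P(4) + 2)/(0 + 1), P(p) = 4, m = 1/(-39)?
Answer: -895292705159/2978937 ≈ -3.0054e+5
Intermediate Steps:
m = -1/39 ≈ -0.025641
y = 6 (y = (4 + 2)/(0 + 1) = 6/1 = 6*1 = 6)
Z(z, t) = t + z
N(B) = B*(6 + B) (N(B) = (6 + B)*B = B*(6 + B))
Z(-31, m)/N(-621) - 1*300541 = (-1/39 - 31)/((-621*(6 - 621))) - 1*300541 = -1210/(39*((-621*(-615)))) - 300541 = -1210/39/381915 - 300541 = -1210/39*1/381915 - 300541 = -242/2978937 - 300541 = -895292705159/2978937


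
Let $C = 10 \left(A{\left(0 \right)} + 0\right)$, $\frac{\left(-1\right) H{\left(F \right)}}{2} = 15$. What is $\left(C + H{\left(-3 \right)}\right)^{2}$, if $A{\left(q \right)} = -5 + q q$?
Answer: $6400$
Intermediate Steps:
$A{\left(q \right)} = -5 + q^{2}$
$H{\left(F \right)} = -30$ ($H{\left(F \right)} = \left(-2\right) 15 = -30$)
$C = -50$ ($C = 10 \left(\left(-5 + 0^{2}\right) + 0\right) = 10 \left(\left(-5 + 0\right) + 0\right) = 10 \left(-5 + 0\right) = 10 \left(-5\right) = -50$)
$\left(C + H{\left(-3 \right)}\right)^{2} = \left(-50 - 30\right)^{2} = \left(-80\right)^{2} = 6400$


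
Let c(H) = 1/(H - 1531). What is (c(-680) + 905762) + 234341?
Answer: 2520767732/2211 ≈ 1.1401e+6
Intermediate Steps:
c(H) = 1/(-1531 + H)
(c(-680) + 905762) + 234341 = (1/(-1531 - 680) + 905762) + 234341 = (1/(-2211) + 905762) + 234341 = (-1/2211 + 905762) + 234341 = 2002639781/2211 + 234341 = 2520767732/2211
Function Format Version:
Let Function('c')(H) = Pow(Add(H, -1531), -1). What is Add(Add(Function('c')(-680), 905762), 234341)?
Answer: Rational(2520767732, 2211) ≈ 1.1401e+6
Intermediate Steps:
Function('c')(H) = Pow(Add(-1531, H), -1)
Add(Add(Function('c')(-680), 905762), 234341) = Add(Add(Pow(Add(-1531, -680), -1), 905762), 234341) = Add(Add(Pow(-2211, -1), 905762), 234341) = Add(Add(Rational(-1, 2211), 905762), 234341) = Add(Rational(2002639781, 2211), 234341) = Rational(2520767732, 2211)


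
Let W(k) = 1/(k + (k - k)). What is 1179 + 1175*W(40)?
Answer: 9667/8 ≈ 1208.4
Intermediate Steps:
W(k) = 1/k (W(k) = 1/(k + 0) = 1/k)
1179 + 1175*W(40) = 1179 + 1175/40 = 1179 + 1175*(1/40) = 1179 + 235/8 = 9667/8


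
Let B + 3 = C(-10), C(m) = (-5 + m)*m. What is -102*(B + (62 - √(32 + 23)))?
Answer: -21318 + 102*√55 ≈ -20562.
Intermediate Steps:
C(m) = m*(-5 + m)
B = 147 (B = -3 - 10*(-5 - 10) = -3 - 10*(-15) = -3 + 150 = 147)
-102*(B + (62 - √(32 + 23))) = -102*(147 + (62 - √(32 + 23))) = -102*(147 + (62 - √55)) = -102*(209 - √55) = -21318 + 102*√55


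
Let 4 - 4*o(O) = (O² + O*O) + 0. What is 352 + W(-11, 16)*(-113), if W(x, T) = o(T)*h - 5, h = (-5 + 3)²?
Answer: 58321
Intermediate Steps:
h = 4 (h = (-2)² = 4)
o(O) = 1 - O²/2 (o(O) = 1 - ((O² + O*O) + 0)/4 = 1 - ((O² + O²) + 0)/4 = 1 - (2*O² + 0)/4 = 1 - O²/2)
W(x, T) = -1 - 2*T² (W(x, T) = (1 - T²/2)*4 - 5 = (4 - 2*T²) - 5 = -1 - 2*T²)
352 + W(-11, 16)*(-113) = 352 + (-1 - 2*16²)*(-113) = 352 + (-1 - 2*256)*(-113) = 352 + (-1 - 512)*(-113) = 352 - 513*(-113) = 352 + 57969 = 58321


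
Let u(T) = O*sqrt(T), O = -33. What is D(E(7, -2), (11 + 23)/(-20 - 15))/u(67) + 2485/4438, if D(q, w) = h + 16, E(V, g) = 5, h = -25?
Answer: 355/634 + 3*sqrt(67)/737 ≈ 0.59326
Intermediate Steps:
u(T) = -33*sqrt(T)
D(q, w) = -9 (D(q, w) = -25 + 16 = -9)
D(E(7, -2), (11 + 23)/(-20 - 15))/u(67) + 2485/4438 = -9*(-sqrt(67)/2211) + 2485/4438 = -(-3)*sqrt(67)/737 + 2485*(1/4438) = 3*sqrt(67)/737 + 355/634 = 355/634 + 3*sqrt(67)/737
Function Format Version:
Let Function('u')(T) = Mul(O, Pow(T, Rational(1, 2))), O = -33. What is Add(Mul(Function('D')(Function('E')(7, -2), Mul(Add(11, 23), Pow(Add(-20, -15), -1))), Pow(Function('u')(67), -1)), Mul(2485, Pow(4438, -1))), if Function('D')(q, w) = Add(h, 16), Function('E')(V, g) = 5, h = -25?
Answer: Add(Rational(355, 634), Mul(Rational(3, 737), Pow(67, Rational(1, 2)))) ≈ 0.59326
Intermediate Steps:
Function('u')(T) = Mul(-33, Pow(T, Rational(1, 2)))
Function('D')(q, w) = -9 (Function('D')(q, w) = Add(-25, 16) = -9)
Add(Mul(Function('D')(Function('E')(7, -2), Mul(Add(11, 23), Pow(Add(-20, -15), -1))), Pow(Function('u')(67), -1)), Mul(2485, Pow(4438, -1))) = Add(Mul(-9, Pow(Mul(-33, Pow(67, Rational(1, 2))), -1)), Mul(2485, Pow(4438, -1))) = Add(Mul(-9, Mul(Rational(-1, 2211), Pow(67, Rational(1, 2)))), Mul(2485, Rational(1, 4438))) = Add(Mul(Rational(3, 737), Pow(67, Rational(1, 2))), Rational(355, 634)) = Add(Rational(355, 634), Mul(Rational(3, 737), Pow(67, Rational(1, 2))))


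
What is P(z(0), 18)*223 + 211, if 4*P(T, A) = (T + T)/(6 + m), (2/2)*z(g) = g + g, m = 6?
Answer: 211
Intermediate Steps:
z(g) = 2*g (z(g) = g + g = 2*g)
P(T, A) = T/24 (P(T, A) = ((T + T)/(6 + 6))/4 = ((2*T)/12)/4 = ((2*T)*(1/12))/4 = (T/6)/4 = T/24)
P(z(0), 18)*223 + 211 = ((2*0)/24)*223 + 211 = ((1/24)*0)*223 + 211 = 0*223 + 211 = 0 + 211 = 211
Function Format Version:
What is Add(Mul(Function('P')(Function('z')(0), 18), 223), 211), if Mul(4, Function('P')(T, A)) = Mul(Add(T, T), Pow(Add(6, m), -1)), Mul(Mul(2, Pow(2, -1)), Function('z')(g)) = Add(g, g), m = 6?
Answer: 211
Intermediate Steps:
Function('z')(g) = Mul(2, g) (Function('z')(g) = Add(g, g) = Mul(2, g))
Function('P')(T, A) = Mul(Rational(1, 24), T) (Function('P')(T, A) = Mul(Rational(1, 4), Mul(Add(T, T), Pow(Add(6, 6), -1))) = Mul(Rational(1, 4), Mul(Mul(2, T), Pow(12, -1))) = Mul(Rational(1, 4), Mul(Mul(2, T), Rational(1, 12))) = Mul(Rational(1, 4), Mul(Rational(1, 6), T)) = Mul(Rational(1, 24), T))
Add(Mul(Function('P')(Function('z')(0), 18), 223), 211) = Add(Mul(Mul(Rational(1, 24), Mul(2, 0)), 223), 211) = Add(Mul(Mul(Rational(1, 24), 0), 223), 211) = Add(Mul(0, 223), 211) = Add(0, 211) = 211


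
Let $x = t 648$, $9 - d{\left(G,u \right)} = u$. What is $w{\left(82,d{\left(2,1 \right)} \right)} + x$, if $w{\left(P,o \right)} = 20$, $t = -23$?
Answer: $-14884$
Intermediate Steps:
$d{\left(G,u \right)} = 9 - u$
$x = -14904$ ($x = \left(-23\right) 648 = -14904$)
$w{\left(82,d{\left(2,1 \right)} \right)} + x = 20 - 14904 = -14884$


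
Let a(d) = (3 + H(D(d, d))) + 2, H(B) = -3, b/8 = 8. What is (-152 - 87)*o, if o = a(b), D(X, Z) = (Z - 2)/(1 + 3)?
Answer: -478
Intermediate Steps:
b = 64 (b = 8*8 = 64)
D(X, Z) = -½ + Z/4 (D(X, Z) = (-2 + Z)/4 = (-2 + Z)*(¼) = -½ + Z/4)
a(d) = 2 (a(d) = (3 - 3) + 2 = 0 + 2 = 2)
o = 2
(-152 - 87)*o = (-152 - 87)*2 = -239*2 = -478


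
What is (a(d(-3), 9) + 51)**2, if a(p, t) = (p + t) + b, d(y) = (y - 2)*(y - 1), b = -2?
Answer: 6084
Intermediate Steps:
d(y) = (-1 + y)*(-2 + y) (d(y) = (-2 + y)*(-1 + y) = (-1 + y)*(-2 + y))
a(p, t) = -2 + p + t (a(p, t) = (p + t) - 2 = -2 + p + t)
(a(d(-3), 9) + 51)**2 = ((-2 + (2 + (-3)**2 - 3*(-3)) + 9) + 51)**2 = ((-2 + (2 + 9 + 9) + 9) + 51)**2 = ((-2 + 20 + 9) + 51)**2 = (27 + 51)**2 = 78**2 = 6084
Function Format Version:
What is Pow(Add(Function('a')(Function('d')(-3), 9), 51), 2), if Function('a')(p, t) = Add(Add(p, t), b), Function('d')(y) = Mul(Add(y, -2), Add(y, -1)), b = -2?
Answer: 6084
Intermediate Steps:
Function('d')(y) = Mul(Add(-1, y), Add(-2, y)) (Function('d')(y) = Mul(Add(-2, y), Add(-1, y)) = Mul(Add(-1, y), Add(-2, y)))
Function('a')(p, t) = Add(-2, p, t) (Function('a')(p, t) = Add(Add(p, t), -2) = Add(-2, p, t))
Pow(Add(Function('a')(Function('d')(-3), 9), 51), 2) = Pow(Add(Add(-2, Add(2, Pow(-3, 2), Mul(-3, -3)), 9), 51), 2) = Pow(Add(Add(-2, Add(2, 9, 9), 9), 51), 2) = Pow(Add(Add(-2, 20, 9), 51), 2) = Pow(Add(27, 51), 2) = Pow(78, 2) = 6084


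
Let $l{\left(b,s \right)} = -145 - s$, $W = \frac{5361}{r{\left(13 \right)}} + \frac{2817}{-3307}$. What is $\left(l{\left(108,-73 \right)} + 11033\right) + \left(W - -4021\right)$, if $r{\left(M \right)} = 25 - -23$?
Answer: $\frac{798592121}{52912} \approx 15093.0$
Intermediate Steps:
$r{\left(M \right)} = 48$ ($r{\left(M \right)} = 25 + 23 = 48$)
$W = \frac{5864537}{52912}$ ($W = \frac{5361}{48} + \frac{2817}{-3307} = 5361 \cdot \frac{1}{48} + 2817 \left(- \frac{1}{3307}\right) = \frac{1787}{16} - \frac{2817}{3307} = \frac{5864537}{52912} \approx 110.84$)
$\left(l{\left(108,-73 \right)} + 11033\right) + \left(W - -4021\right) = \left(\left(-145 - -73\right) + 11033\right) + \left(\frac{5864537}{52912} - -4021\right) = \left(\left(-145 + 73\right) + 11033\right) + \left(\frac{5864537}{52912} + 4021\right) = \left(-72 + 11033\right) + \frac{218623689}{52912} = 10961 + \frac{218623689}{52912} = \frac{798592121}{52912}$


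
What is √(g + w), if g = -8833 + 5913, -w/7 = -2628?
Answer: 2*√3869 ≈ 124.40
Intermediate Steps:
w = 18396 (w = -7*(-2628) = 18396)
g = -2920
√(g + w) = √(-2920 + 18396) = √15476 = 2*√3869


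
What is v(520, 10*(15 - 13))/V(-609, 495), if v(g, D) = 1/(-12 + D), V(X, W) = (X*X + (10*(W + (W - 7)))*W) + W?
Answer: 1/41897808 ≈ 2.3868e-8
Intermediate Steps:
V(X, W) = W + X² + W*(-70 + 20*W) (V(X, W) = (X² + (10*(W + (-7 + W)))*W) + W = (X² + (10*(-7 + 2*W))*W) + W = (X² + (-70 + 20*W)*W) + W = (X² + W*(-70 + 20*W)) + W = W + X² + W*(-70 + 20*W))
v(520, 10*(15 - 13))/V(-609, 495) = 1/((-12 + 10*(15 - 13))*((-609)² - 69*495 + 20*495²)) = 1/((-12 + 10*2)*(370881 - 34155 + 20*245025)) = 1/((-12 + 20)*(370881 - 34155 + 4900500)) = 1/(8*5237226) = (⅛)*(1/5237226) = 1/41897808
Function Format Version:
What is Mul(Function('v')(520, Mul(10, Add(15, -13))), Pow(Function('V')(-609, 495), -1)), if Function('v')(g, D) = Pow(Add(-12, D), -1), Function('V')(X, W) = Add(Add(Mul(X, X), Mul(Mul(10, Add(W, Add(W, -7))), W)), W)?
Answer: Rational(1, 41897808) ≈ 2.3868e-8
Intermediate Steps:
Function('V')(X, W) = Add(W, Pow(X, 2), Mul(W, Add(-70, Mul(20, W)))) (Function('V')(X, W) = Add(Add(Pow(X, 2), Mul(Mul(10, Add(W, Add(-7, W))), W)), W) = Add(Add(Pow(X, 2), Mul(Mul(10, Add(-7, Mul(2, W))), W)), W) = Add(Add(Pow(X, 2), Mul(Add(-70, Mul(20, W)), W)), W) = Add(Add(Pow(X, 2), Mul(W, Add(-70, Mul(20, W)))), W) = Add(W, Pow(X, 2), Mul(W, Add(-70, Mul(20, W)))))
Mul(Function('v')(520, Mul(10, Add(15, -13))), Pow(Function('V')(-609, 495), -1)) = Mul(Pow(Add(-12, Mul(10, Add(15, -13))), -1), Pow(Add(Pow(-609, 2), Mul(-69, 495), Mul(20, Pow(495, 2))), -1)) = Mul(Pow(Add(-12, Mul(10, 2)), -1), Pow(Add(370881, -34155, Mul(20, 245025)), -1)) = Mul(Pow(Add(-12, 20), -1), Pow(Add(370881, -34155, 4900500), -1)) = Mul(Pow(8, -1), Pow(5237226, -1)) = Mul(Rational(1, 8), Rational(1, 5237226)) = Rational(1, 41897808)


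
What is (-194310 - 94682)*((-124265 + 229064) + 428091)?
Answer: -154000946880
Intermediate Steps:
(-194310 - 94682)*((-124265 + 229064) + 428091) = -288992*(104799 + 428091) = -288992*532890 = -154000946880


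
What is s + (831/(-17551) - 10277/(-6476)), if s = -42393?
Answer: -4818225090397/113660276 ≈ -42391.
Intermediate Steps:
s + (831/(-17551) - 10277/(-6476)) = -42393 + (831/(-17551) - 10277/(-6476)) = -42393 + (831*(-1/17551) - 10277*(-1/6476)) = -42393 + (-831/17551 + 10277/6476) = -42393 + 174990071/113660276 = -4818225090397/113660276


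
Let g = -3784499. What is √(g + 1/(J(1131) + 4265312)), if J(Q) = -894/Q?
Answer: I*√9785714552824329930654822/1608022326 ≈ 1945.4*I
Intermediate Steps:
√(g + 1/(J(1131) + 4265312)) = √(-3784499 + 1/(-894/1131 + 4265312)) = √(-3784499 + 1/(-894*1/1131 + 4265312)) = √(-3784499 + 1/(-298/377 + 4265312)) = √(-3784499 + 1/(1608022326/377)) = √(-3784499 + 377/1608022326) = √(-6085558884724297/1608022326) = I*√9785714552824329930654822/1608022326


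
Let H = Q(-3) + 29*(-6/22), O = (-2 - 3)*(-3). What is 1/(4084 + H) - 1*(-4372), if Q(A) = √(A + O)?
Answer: 8789273064731/2010355117 - 242*√3/2010355117 ≈ 4372.0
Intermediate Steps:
O = 15 (O = -5*(-3) = 15)
Q(A) = √(15 + A) (Q(A) = √(A + 15) = √(15 + A))
H = -87/11 + 2*√3 (H = √(15 - 3) + 29*(-6/22) = √12 + 29*(-6*1/22) = 2*√3 + 29*(-3/11) = 2*√3 - 87/11 = -87/11 + 2*√3 ≈ -4.4450)
1/(4084 + H) - 1*(-4372) = 1/(4084 + (-87/11 + 2*√3)) - 1*(-4372) = 1/(44837/11 + 2*√3) + 4372 = 4372 + 1/(44837/11 + 2*√3)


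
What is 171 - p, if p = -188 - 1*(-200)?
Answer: 159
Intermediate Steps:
p = 12 (p = -188 + 200 = 12)
171 - p = 171 - 1*12 = 171 - 12 = 159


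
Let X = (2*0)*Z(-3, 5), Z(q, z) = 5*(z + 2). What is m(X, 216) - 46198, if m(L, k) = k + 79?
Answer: -45903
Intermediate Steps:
Z(q, z) = 10 + 5*z (Z(q, z) = 5*(2 + z) = 10 + 5*z)
X = 0 (X = (2*0)*(10 + 5*5) = 0*(10 + 25) = 0*35 = 0)
m(L, k) = 79 + k
m(X, 216) - 46198 = (79 + 216) - 46198 = 295 - 46198 = -45903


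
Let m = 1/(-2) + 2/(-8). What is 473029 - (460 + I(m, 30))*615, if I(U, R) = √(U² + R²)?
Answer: 190129 - 1845*√1601/4 ≈ 1.7167e+5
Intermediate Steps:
m = -¾ (m = 1*(-½) + 2*(-⅛) = -½ - ¼ = -¾ ≈ -0.75000)
I(U, R) = √(R² + U²)
473029 - (460 + I(m, 30))*615 = 473029 - (460 + √(30² + (-¾)²))*615 = 473029 - (460 + √(900 + 9/16))*615 = 473029 - (460 + √(14409/16))*615 = 473029 - (460 + 3*√1601/4)*615 = 473029 - (282900 + 1845*√1601/4) = 473029 + (-282900 - 1845*√1601/4) = 190129 - 1845*√1601/4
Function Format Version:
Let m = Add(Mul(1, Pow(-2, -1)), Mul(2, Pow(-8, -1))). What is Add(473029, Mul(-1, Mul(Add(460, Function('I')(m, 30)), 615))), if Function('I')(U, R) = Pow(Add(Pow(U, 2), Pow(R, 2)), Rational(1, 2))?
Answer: Add(190129, Mul(Rational(-1845, 4), Pow(1601, Rational(1, 2)))) ≈ 1.7167e+5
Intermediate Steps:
m = Rational(-3, 4) (m = Add(Mul(1, Rational(-1, 2)), Mul(2, Rational(-1, 8))) = Add(Rational(-1, 2), Rational(-1, 4)) = Rational(-3, 4) ≈ -0.75000)
Function('I')(U, R) = Pow(Add(Pow(R, 2), Pow(U, 2)), Rational(1, 2))
Add(473029, Mul(-1, Mul(Add(460, Function('I')(m, 30)), 615))) = Add(473029, Mul(-1, Mul(Add(460, Pow(Add(Pow(30, 2), Pow(Rational(-3, 4), 2)), Rational(1, 2))), 615))) = Add(473029, Mul(-1, Mul(Add(460, Pow(Add(900, Rational(9, 16)), Rational(1, 2))), 615))) = Add(473029, Mul(-1, Mul(Add(460, Pow(Rational(14409, 16), Rational(1, 2))), 615))) = Add(473029, Mul(-1, Mul(Add(460, Mul(Rational(3, 4), Pow(1601, Rational(1, 2)))), 615))) = Add(473029, Mul(-1, Add(282900, Mul(Rational(1845, 4), Pow(1601, Rational(1, 2)))))) = Add(473029, Add(-282900, Mul(Rational(-1845, 4), Pow(1601, Rational(1, 2))))) = Add(190129, Mul(Rational(-1845, 4), Pow(1601, Rational(1, 2))))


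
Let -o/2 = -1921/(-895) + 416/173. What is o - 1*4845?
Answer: -751584881/154835 ≈ -4854.1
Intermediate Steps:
o = -1409306/154835 (o = -2*(-1921/(-895) + 416/173) = -2*(-1921*(-1/895) + 416*(1/173)) = -2*(1921/895 + 416/173) = -2*704653/154835 = -1409306/154835 ≈ -9.1020)
o - 1*4845 = -1409306/154835 - 1*4845 = -1409306/154835 - 4845 = -751584881/154835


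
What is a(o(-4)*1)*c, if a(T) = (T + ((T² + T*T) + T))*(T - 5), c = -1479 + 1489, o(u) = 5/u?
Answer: -625/16 ≈ -39.063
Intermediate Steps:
c = 10
a(T) = (-5 + T)*(2*T + 2*T²) (a(T) = (T + ((T² + T²) + T))*(-5 + T) = (T + (2*T² + T))*(-5 + T) = (T + (T + 2*T²))*(-5 + T) = (2*T + 2*T²)*(-5 + T) = (-5 + T)*(2*T + 2*T²))
a(o(-4)*1)*c = (2*((5/(-4))*1)*(-5 + ((5/(-4))*1)² - 4*5/(-4)))*10 = (2*((5*(-¼))*1)*(-5 + ((5*(-¼))*1)² - 4*5*(-¼)))*10 = (2*(-5/4*1)*(-5 + (-5/4*1)² - (-5)))*10 = (2*(-5/4)*(-5 + (-5/4)² - 4*(-5/4)))*10 = (2*(-5/4)*(-5 + 25/16 + 5))*10 = (2*(-5/4)*(25/16))*10 = -125/32*10 = -625/16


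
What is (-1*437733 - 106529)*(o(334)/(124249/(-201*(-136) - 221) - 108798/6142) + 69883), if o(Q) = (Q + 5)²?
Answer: -18190539260101431223/546730103 ≈ -3.3272e+10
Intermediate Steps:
o(Q) = (5 + Q)²
(-1*437733 - 106529)*(o(334)/(124249/(-201*(-136) - 221) - 108798/6142) + 69883) = (-1*437733 - 106529)*((5 + 334)²/(124249/(-201*(-136) - 221) - 108798/6142) + 69883) = (-437733 - 106529)*(339²/(124249/(27336 - 221) - 108798*1/6142) + 69883) = -544262*(114921/(124249/27115 - 54399/3071) + 69883) = -544262*(114921/(-1093460206/83270165) + 69883) = -544262*(114921*(-83270165/1093460206) + 69883) = -544262*(-9569490631965/1093460206 + 69883) = -544262*66844788943933/1093460206 = -18190539260101431223/546730103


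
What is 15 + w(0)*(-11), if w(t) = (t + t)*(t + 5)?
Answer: 15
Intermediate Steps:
w(t) = 2*t*(5 + t) (w(t) = (2*t)*(5 + t) = 2*t*(5 + t))
15 + w(0)*(-11) = 15 + (2*0*(5 + 0))*(-11) = 15 + (2*0*5)*(-11) = 15 + 0*(-11) = 15 + 0 = 15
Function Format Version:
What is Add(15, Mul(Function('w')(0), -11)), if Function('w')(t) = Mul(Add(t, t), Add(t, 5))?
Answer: 15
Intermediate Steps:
Function('w')(t) = Mul(2, t, Add(5, t)) (Function('w')(t) = Mul(Mul(2, t), Add(5, t)) = Mul(2, t, Add(5, t)))
Add(15, Mul(Function('w')(0), -11)) = Add(15, Mul(Mul(2, 0, Add(5, 0)), -11)) = Add(15, Mul(Mul(2, 0, 5), -11)) = Add(15, Mul(0, -11)) = Add(15, 0) = 15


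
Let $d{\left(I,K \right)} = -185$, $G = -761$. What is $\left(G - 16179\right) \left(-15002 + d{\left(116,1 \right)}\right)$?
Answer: $257267780$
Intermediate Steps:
$\left(G - 16179\right) \left(-15002 + d{\left(116,1 \right)}\right) = \left(-761 - 16179\right) \left(-15002 - 185\right) = \left(-16940\right) \left(-15187\right) = 257267780$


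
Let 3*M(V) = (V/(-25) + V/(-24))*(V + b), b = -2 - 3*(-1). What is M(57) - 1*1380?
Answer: -440999/300 ≈ -1470.0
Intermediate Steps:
b = 1 (b = -2 + 3 = 1)
M(V) = -49*V*(1 + V)/1800 (M(V) = ((V/(-25) + V/(-24))*(V + 1))/3 = ((V*(-1/25) + V*(-1/24))*(1 + V))/3 = ((-V/25 - V/24)*(1 + V))/3 = ((-49*V/600)*(1 + V))/3 = (-49*V*(1 + V)/600)/3 = -49*V*(1 + V)/1800)
M(57) - 1*1380 = -49/1800*57*(1 + 57) - 1*1380 = -49/1800*57*58 - 1380 = -26999/300 - 1380 = -440999/300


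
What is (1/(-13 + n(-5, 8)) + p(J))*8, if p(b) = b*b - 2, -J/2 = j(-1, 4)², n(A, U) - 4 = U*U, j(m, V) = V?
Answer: 449688/55 ≈ 8176.1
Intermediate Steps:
n(A, U) = 4 + U² (n(A, U) = 4 + U*U = 4 + U²)
J = -32 (J = -2*4² = -2*16 = -32)
p(b) = -2 + b² (p(b) = b² - 2 = -2 + b²)
(1/(-13 + n(-5, 8)) + p(J))*8 = (1/(-13 + (4 + 8²)) + (-2 + (-32)²))*8 = (1/(-13 + (4 + 64)) + (-2 + 1024))*8 = (1/(-13 + 68) + 1022)*8 = (1/55 + 1022)*8 = (56211/55)*8 = 449688/55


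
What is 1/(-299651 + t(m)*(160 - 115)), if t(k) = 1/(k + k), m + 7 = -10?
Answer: -34/10188179 ≈ -3.3372e-6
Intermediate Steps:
m = -17 (m = -7 - 10 = -17)
t(k) = 1/(2*k)
1/(-299651 + t(m)*(160 - 115)) = 1/(-299651 + ((½)/(-17))*(160 - 115)) = 1/(-299651 + ((½)*(-1/17))*45) = 1/(-299651 - 1/34*45) = 1/(-299651 - 45/34) = 1/(-10188179/34) = -34/10188179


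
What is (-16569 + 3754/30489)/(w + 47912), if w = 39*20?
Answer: -505168487/1484570388 ≈ -0.34028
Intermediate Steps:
w = 780
(-16569 + 3754/30489)/(w + 47912) = (-16569 + 3754/30489)/(780 + 47912) = (-16569 + 3754*(1/30489))/48692 = (-16569 + 3754/30489)*(1/48692) = -505168487/30489*1/48692 = -505168487/1484570388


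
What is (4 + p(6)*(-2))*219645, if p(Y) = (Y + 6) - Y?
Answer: -1757160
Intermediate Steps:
p(Y) = 6 (p(Y) = (6 + Y) - Y = 6)
(4 + p(6)*(-2))*219645 = (4 + 6*(-2))*219645 = (4 - 12)*219645 = -8*219645 = -1757160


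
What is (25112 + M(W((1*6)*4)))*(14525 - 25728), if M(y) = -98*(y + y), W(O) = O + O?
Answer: -175931912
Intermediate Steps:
W(O) = 2*O
M(y) = -196*y
(25112 + M(W((1*6)*4)))*(14525 - 25728) = (25112 - 392*(1*6)*4)*(14525 - 25728) = (25112 - 392*6*4)*(-11203) = (25112 - 392*24)*(-11203) = (25112 - 196*48)*(-11203) = (25112 - 9408)*(-11203) = 15704*(-11203) = -175931912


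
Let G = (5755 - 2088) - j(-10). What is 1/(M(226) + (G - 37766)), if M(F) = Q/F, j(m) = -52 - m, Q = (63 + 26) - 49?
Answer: -113/3848421 ≈ -2.9363e-5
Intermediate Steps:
Q = 40 (Q = 89 - 49 = 40)
G = 3709 (G = (5755 - 2088) - (-52 - 1*(-10)) = 3667 - (-52 + 10) = 3667 - 1*(-42) = 3667 + 42 = 3709)
M(F) = 40/F
1/(M(226) + (G - 37766)) = 1/(40/226 + (3709 - 37766)) = 1/(40*(1/226) - 34057) = 1/(20/113 - 34057) = 1/(-3848421/113) = -113/3848421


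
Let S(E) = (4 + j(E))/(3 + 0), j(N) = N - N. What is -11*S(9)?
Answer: -44/3 ≈ -14.667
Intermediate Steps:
j(N) = 0
S(E) = 4/3 (S(E) = (4 + 0)/(3 + 0) = 4/3)
-11*S(9) = -11*4/3 = -44/3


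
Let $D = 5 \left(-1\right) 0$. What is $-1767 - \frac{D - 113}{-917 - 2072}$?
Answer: $- \frac{5281676}{2989} \approx -1767.0$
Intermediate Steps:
$D = 0$ ($D = \left(-5\right) 0 = 0$)
$-1767 - \frac{D - 113}{-917 - 2072} = -1767 - \frac{0 - 113}{-917 - 2072} = -1767 - - \frac{113}{-2989} = -1767 - \left(-113\right) \left(- \frac{1}{2989}\right) = -1767 - \frac{113}{2989} = - \frac{5281676}{2989}$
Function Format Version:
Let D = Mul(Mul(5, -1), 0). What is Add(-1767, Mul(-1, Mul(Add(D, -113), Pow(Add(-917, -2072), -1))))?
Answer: Rational(-5281676, 2989) ≈ -1767.0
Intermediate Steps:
D = 0 (D = Mul(-5, 0) = 0)
Add(-1767, Mul(-1, Mul(Add(D, -113), Pow(Add(-917, -2072), -1)))) = Add(-1767, Mul(-1, Mul(Add(0, -113), Pow(Add(-917, -2072), -1)))) = Add(-1767, Mul(-1, Mul(-113, Pow(-2989, -1)))) = Add(-1767, Mul(-1, Mul(-113, Rational(-1, 2989)))) = Add(-1767, Mul(-1, Rational(113, 2989))) = Add(-1767, Rational(-113, 2989)) = Rational(-5281676, 2989)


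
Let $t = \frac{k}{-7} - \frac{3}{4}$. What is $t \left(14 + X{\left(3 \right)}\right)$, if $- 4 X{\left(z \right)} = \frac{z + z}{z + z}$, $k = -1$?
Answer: $- \frac{935}{112} \approx -8.3482$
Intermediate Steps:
$X{\left(z \right)} = - \frac{1}{4}$ ($X{\left(z \right)} = - \frac{\left(z + z\right) \frac{1}{z + z}}{4} = - \frac{2 z \frac{1}{2 z}}{4} = \left(- \frac{1}{4}\right) 1 = - \frac{1}{4}$)
$t = - \frac{17}{28}$ ($t = - \frac{1}{-7} - \frac{3}{4} = \left(-1\right) \left(- \frac{1}{7}\right) - \frac{3}{4} = \frac{1}{7} - \frac{3}{4} = - \frac{17}{28} \approx -0.60714$)
$t \left(14 + X{\left(3 \right)}\right) = - \frac{17 \left(14 - \frac{1}{4}\right)}{28} = \left(- \frac{17}{28}\right) \frac{55}{4} = - \frac{935}{112}$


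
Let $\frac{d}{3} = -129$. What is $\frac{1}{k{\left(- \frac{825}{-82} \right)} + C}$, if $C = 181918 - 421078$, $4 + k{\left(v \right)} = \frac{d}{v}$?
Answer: $- \frac{275}{65780678} \approx -4.1806 \cdot 10^{-6}$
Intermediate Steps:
$d = -387$ ($d = 3 \left(-129\right) = -387$)
$k{\left(v \right)} = -4 - \frac{387}{v}$
$C = -239160$
$\frac{1}{k{\left(- \frac{825}{-82} \right)} + C} = \frac{1}{\left(-4 - \frac{387}{\left(-825\right) \frac{1}{-82}}\right) - 239160} = \frac{1}{\left(-4 - \frac{387}{\left(-825\right) \left(- \frac{1}{82}\right)}\right) - 239160} = \frac{1}{\left(-4 - \frac{387}{\frac{825}{82}}\right) - 239160} = \frac{1}{\left(-4 - \frac{10578}{275}\right) - 239160} = \frac{1}{- \frac{11678}{275} - 239160} = \frac{1}{- \frac{65780678}{275}} = - \frac{275}{65780678}$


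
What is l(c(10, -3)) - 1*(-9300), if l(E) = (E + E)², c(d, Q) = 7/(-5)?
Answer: 232696/25 ≈ 9307.8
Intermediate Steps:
c(d, Q) = -7/5 (c(d, Q) = 7*(-⅕) = -7/5)
l(E) = 4*E² (l(E) = (2*E)² = 4*E²)
l(c(10, -3)) - 1*(-9300) = 4*(-7/5)² - 1*(-9300) = 4*(49/25) + 9300 = 196/25 + 9300 = 232696/25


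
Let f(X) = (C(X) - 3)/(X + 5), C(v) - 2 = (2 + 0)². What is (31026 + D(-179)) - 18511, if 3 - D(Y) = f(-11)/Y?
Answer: 4481443/358 ≈ 12518.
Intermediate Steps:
C(v) = 6 (C(v) = 2 + (2 + 0)² = 2 + 2² = 2 + 4 = 6)
f(X) = 3/(5 + X) (f(X) = (6 - 3)/(X + 5) = 3/(5 + X))
D(Y) = 3 + 1/(2*Y) (D(Y) = 3 - 3/(5 - 11)/Y = 3 - 3/(-6)/Y = 3 - 3*(-⅙)/Y = 3 - (-1)/(2*Y) = 3 + 1/(2*Y))
(31026 + D(-179)) - 18511 = (31026 + (3 + (½)/(-179))) - 18511 = (31026 + (3 + (½)*(-1/179))) - 18511 = (31026 + (3 - 1/358)) - 18511 = (31026 + 1073/358) - 18511 = 11108381/358 - 18511 = 4481443/358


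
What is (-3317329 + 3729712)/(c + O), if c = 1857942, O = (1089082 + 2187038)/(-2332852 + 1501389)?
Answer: 114293735443/514935584342 ≈ 0.22196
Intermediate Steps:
O = -3276120/831463 (O = 3276120/(-831463) = 3276120*(-1/831463) = -3276120/831463 ≈ -3.9402)
(-3317329 + 3729712)/(c + O) = (-3317329 + 3729712)/(1857942 - 3276120/831463) = 412383/(1544806753026/831463) = 412383*(831463/1544806753026) = 114293735443/514935584342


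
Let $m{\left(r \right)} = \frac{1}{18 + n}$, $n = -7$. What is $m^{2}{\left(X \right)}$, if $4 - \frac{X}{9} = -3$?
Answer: $\frac{1}{121} \approx 0.0082645$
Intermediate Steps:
$X = 63$ ($X = 36 - -27 = 36 + 27 = 63$)
$m{\left(r \right)} = \frac{1}{11}$ ($m{\left(r \right)} = \frac{1}{18 - 7} = \frac{1}{11}$)
$m^{2}{\left(X \right)} = \left(\frac{1}{11}\right)^{2} = \frac{1}{121}$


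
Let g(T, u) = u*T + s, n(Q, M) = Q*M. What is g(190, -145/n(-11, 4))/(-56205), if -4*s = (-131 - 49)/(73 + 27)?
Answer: -137849/12365100 ≈ -0.011148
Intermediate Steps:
n(Q, M) = M*Q
s = 9/20 (s = -(-131 - 49)/(4*(73 + 27)) = -(-45)/100 = -¼*(-9/5) = 9/20 ≈ 0.45000)
g(T, u) = 9/20 + T*u (g(T, u) = u*T + 9/20 = T*u + 9/20 = 9/20 + T*u)
g(190, -145/n(-11, 4))/(-56205) = (9/20 + 190*(-145/(4*(-11))))/(-56205) = (9/20 + 190*(-145/(-44)))*(-1/56205) = (9/20 + 190*(-145*(-1/44)))*(-1/56205) = (9/20 + 190*(145/44))*(-1/56205) = (9/20 + 13775/22)*(-1/56205) = (137849/220)*(-1/56205) = -137849/12365100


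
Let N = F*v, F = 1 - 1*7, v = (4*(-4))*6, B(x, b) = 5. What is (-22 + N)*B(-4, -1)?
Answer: 2770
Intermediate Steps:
v = -96 (v = -16*6 = -96)
F = -6 (F = 1 - 7 = -6)
N = 576 (N = -6*(-96) = 576)
(-22 + N)*B(-4, -1) = (-22 + 576)*5 = 554*5 = 2770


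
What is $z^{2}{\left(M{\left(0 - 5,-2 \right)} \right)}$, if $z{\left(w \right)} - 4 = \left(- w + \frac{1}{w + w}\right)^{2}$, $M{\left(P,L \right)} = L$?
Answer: $\frac{12769}{256} \approx 49.879$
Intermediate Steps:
$z{\left(w \right)} = 4 + \left(\frac{1}{2 w} - w\right)^{2}$ ($z{\left(w \right)} = 4 + \left(- w + \frac{1}{w + w}\right)^{2} = 4 + \left(- w + \frac{1}{2 w}\right)^{2} = 4 + \left(\frac{1}{2 w} - w\right)^{2}$)
$z^{2}{\left(M{\left(0 - 5,-2 \right)} \right)} = \left(3 + \left(-2\right)^{2} + \frac{1}{4 \cdot 4}\right)^{2} = \left(3 + 4 + \frac{1}{4} \cdot \frac{1}{4}\right)^{2} = \left(3 + 4 + \frac{1}{16}\right)^{2} = \left(\frac{113}{16}\right)^{2} = \frac{12769}{256}$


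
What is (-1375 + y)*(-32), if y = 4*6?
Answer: 43232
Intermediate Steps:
y = 24
(-1375 + y)*(-32) = (-1375 + 24)*(-32) = -1351*(-32) = 43232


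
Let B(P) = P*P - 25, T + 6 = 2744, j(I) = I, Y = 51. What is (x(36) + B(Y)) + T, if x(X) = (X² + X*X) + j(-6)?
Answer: 7900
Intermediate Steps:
T = 2738 (T = -6 + 2744 = 2738)
x(X) = -6 + 2*X² (x(X) = (X² + X*X) - 6 = (X² + X²) - 6 = 2*X² - 6 = -6 + 2*X²)
B(P) = -25 + P² (B(P) = P² - 25 = -25 + P²)
(x(36) + B(Y)) + T = ((-6 + 2*36²) + (-25 + 51²)) + 2738 = ((-6 + 2*1296) + (-25 + 2601)) + 2738 = ((-6 + 2592) + 2576) + 2738 = (2586 + 2576) + 2738 = 5162 + 2738 = 7900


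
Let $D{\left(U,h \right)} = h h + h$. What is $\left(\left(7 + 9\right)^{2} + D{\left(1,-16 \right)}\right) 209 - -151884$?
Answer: $255548$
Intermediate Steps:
$D{\left(U,h \right)} = h + h^{2}$ ($D{\left(U,h \right)} = h^{2} + h = h + h^{2}$)
$\left(\left(7 + 9\right)^{2} + D{\left(1,-16 \right)}\right) 209 - -151884 = \left(\left(7 + 9\right)^{2} - 16 \left(1 - 16\right)\right) 209 - -151884 = \left(16^{2} - -240\right) 209 + 151884 = \left(256 + 240\right) 209 + 151884 = 496 \cdot 209 + 151884 = 103664 + 151884 = 255548$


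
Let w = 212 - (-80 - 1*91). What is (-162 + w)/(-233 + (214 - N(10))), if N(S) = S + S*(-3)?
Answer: 221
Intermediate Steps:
N(S) = -2*S (N(S) = S - 3*S = -2*S)
w = 383 (w = 212 - (-80 - 91) = 212 - 1*(-171) = 212 + 171 = 383)
(-162 + w)/(-233 + (214 - N(10))) = (-162 + 383)/(-233 + (214 - (-2)*10)) = 221/(-233 + (214 - 1*(-20))) = 221/(-233 + (214 + 20)) = 221/(-233 + 234) = 221/1 = 221*1 = 221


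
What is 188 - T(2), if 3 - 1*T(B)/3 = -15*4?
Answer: -1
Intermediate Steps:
T(B) = 189 (T(B) = 9 - (-45)*4 = 9 - 3*(-60) = 9 + 180 = 189)
188 - T(2) = 188 - 1*189 = 188 - 189 = -1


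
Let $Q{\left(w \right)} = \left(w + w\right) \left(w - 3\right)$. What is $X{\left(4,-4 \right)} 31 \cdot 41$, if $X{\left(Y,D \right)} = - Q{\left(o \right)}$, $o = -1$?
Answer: $-10168$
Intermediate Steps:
$Q{\left(w \right)} = 2 w \left(-3 + w\right)$
$X{\left(Y,D \right)} = -8$ ($X{\left(Y,D \right)} = - 2 \left(-1\right) \left(-3 - 1\right) = - 2 \left(-1\right) \left(-4\right) = \left(-1\right) 8 = -8$)
$X{\left(4,-4 \right)} 31 \cdot 41 = \left(-8\right) 31 \cdot 41 = \left(-248\right) 41 = -10168$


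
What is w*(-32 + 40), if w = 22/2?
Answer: 88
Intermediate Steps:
w = 11 (w = 22*(½) = 11)
w*(-32 + 40) = 11*(-32 + 40) = 11*8 = 88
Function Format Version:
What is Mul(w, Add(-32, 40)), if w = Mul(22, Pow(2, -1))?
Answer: 88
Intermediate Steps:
w = 11 (w = Mul(22, Rational(1, 2)) = 11)
Mul(w, Add(-32, 40)) = Mul(11, Add(-32, 40)) = Mul(11, 8) = 88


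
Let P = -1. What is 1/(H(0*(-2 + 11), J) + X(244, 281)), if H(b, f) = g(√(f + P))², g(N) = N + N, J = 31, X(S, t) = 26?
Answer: 1/146 ≈ 0.0068493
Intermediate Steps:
g(N) = 2*N
H(b, f) = -4 + 4*f (H(b, f) = (2*√(f - 1))² = (2*√(-1 + f))² = -4 + 4*f)
1/(H(0*(-2 + 11), J) + X(244, 281)) = 1/((-4 + 4*31) + 26) = 1/((-4 + 124) + 26) = 1/(120 + 26) = 1/146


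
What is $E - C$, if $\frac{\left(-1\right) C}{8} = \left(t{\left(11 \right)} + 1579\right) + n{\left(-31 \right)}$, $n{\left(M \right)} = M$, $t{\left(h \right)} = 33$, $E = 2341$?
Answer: $14989$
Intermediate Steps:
$C = -12648$ ($C = - 8 \left(\left(33 + 1579\right) - 31\right) = - 8 \left(1612 - 31\right) = \left(-8\right) 1581 = -12648$)
$E - C = 2341 - -12648 = 2341 + 12648 = 14989$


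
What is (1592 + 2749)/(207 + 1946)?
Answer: 4341/2153 ≈ 2.0163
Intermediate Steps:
(1592 + 2749)/(207 + 1946) = 4341/2153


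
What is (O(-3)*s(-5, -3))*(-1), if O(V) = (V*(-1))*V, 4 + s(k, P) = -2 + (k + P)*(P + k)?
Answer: 522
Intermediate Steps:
s(k, P) = -6 + (P + k)² (s(k, P) = -4 + (-2 + (k + P)*(P + k)) = -4 + (-2 + (P + k)*(P + k)) = -4 + (-2 + (P + k)²) = -6 + (P + k)²)
O(V) = -V² (O(V) = (-V)*V = -V²)
(O(-3)*s(-5, -3))*(-1) = ((-1*(-3)²)*(-6 + (-3 - 5)²))*(-1) = ((-1*9)*(-6 + (-8)²))*(-1) = -9*(-6 + 64)*(-1) = -9*58*(-1) = -522*(-1) = 522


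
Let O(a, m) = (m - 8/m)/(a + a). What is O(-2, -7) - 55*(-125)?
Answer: 192541/28 ≈ 6876.5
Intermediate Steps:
O(a, m) = (m - 8/m)/(2*a) (O(a, m) = (m - 8/m)/((2*a)) = (m - 8/m)*(1/(2*a)) = (m - 8/m)/(2*a))
O(-2, -7) - 55*(-125) = (½)*(-8 + (-7)²)/(-2*(-7)) - 55*(-125) = (½)*(-½)*(-⅐)*(-8 + 49) + 6875 = (½)*(-½)*(-⅐)*41 + 6875 = 41/28 + 6875 = 192541/28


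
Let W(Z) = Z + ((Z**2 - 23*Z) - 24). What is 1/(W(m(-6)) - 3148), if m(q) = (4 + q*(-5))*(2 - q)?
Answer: 1/64828 ≈ 1.5425e-5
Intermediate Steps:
m(q) = (2 - q)*(4 - 5*q) (m(q) = (4 - 5*q)*(2 - q) = (2 - q)*(4 - 5*q))
W(Z) = -24 + Z**2 - 22*Z (W(Z) = Z + (-24 + Z**2 - 23*Z) = -24 + Z**2 - 22*Z)
1/(W(m(-6)) - 3148) = 1/((-24 + (8 - 14*(-6) + 5*(-6)**2)**2 - 22*(8 - 14*(-6) + 5*(-6)**2)) - 3148) = 1/((-24 + (8 + 84 + 5*36)**2 - 22*(8 + 84 + 5*36)) - 3148) = 1/((-24 + (8 + 84 + 180)**2 - 22*(8 + 84 + 180)) - 3148) = 1/((-24 + 272**2 - 22*272) - 3148) = 1/((-24 + 73984 - 5984) - 3148) = 1/(67976 - 3148) = 1/64828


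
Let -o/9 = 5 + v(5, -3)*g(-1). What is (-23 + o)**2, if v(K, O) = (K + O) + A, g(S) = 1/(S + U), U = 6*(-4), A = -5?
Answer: 2982529/625 ≈ 4772.0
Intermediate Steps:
U = -24
g(S) = 1/(-24 + S) (g(S) = 1/(S - 24) = 1/(-24 + S))
v(K, O) = -5 + K + O (v(K, O) = (K + O) - 5 = -5 + K + O)
o = -1152/25 (o = -9*(5 + (-5 + 5 - 3)/(-24 - 1)) = -9*(5 - 3/(-25)) = -9*(5 - 3*(-1/25)) = -9*(5 + 3/25) = -9*128/25 = -1152/25 ≈ -46.080)
(-23 + o)**2 = (-23 - 1152/25)**2 = (-1727/25)**2 = 2982529/625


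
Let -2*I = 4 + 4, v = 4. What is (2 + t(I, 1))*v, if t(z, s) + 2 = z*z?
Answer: 64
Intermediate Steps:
I = -4 (I = -(4 + 4)/2 = -½*8 = -4)
t(z, s) = -2 + z² (t(z, s) = -2 + z*z = -2 + z²)
(2 + t(I, 1))*v = (2 + (-2 + (-4)²))*4 = (2 + (-2 + 16))*4 = (2 + 14)*4 = 16*4 = 64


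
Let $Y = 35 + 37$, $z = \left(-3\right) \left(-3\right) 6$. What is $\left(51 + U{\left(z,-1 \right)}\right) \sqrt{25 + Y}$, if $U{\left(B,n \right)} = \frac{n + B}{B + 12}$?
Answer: $\frac{3419 \sqrt{97}}{66} \approx 510.2$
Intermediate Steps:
$z = 54$ ($z = 9 \cdot 6 = 54$)
$Y = 72$
$U{\left(B,n \right)} = \frac{B + n}{12 + B}$
$\left(51 + U{\left(z,-1 \right)}\right) \sqrt{25 + Y} = \left(51 + \frac{54 - 1}{12 + 54}\right) \sqrt{25 + 72} = \left(51 + \frac{1}{66} \cdot 53\right) \sqrt{97} = \left(51 + \frac{53}{66}\right) \sqrt{97} = \frac{3419 \sqrt{97}}{66}$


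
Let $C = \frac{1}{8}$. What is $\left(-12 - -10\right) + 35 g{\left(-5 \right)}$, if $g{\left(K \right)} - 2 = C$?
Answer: $\frac{579}{8} \approx 72.375$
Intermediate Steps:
$C = \frac{1}{8} \approx 0.125$
$g{\left(K \right)} = \frac{17}{8}$ ($g{\left(K \right)} = 2 + \frac{1}{8} = \frac{17}{8}$)
$\left(-12 - -10\right) + 35 g{\left(-5 \right)} = \left(-12 - -10\right) + 35 \cdot \frac{17}{8} = \left(-12 + 10\right) + \frac{595}{8} = -2 + \frac{595}{8} = \frac{579}{8}$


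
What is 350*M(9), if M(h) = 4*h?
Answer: 12600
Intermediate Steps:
350*M(9) = 350*(4*9) = 350*36 = 12600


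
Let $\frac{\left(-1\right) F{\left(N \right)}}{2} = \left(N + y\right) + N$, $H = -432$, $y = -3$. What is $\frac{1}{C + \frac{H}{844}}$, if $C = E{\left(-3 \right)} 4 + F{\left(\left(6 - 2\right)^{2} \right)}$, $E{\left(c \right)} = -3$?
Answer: $- \frac{211}{14878} \approx -0.014182$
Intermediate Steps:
$F{\left(N \right)} = 6 - 4 N$ ($F{\left(N \right)} = - 2 \left(\left(N - 3\right) + N\right) = - 2 \left(\left(-3 + N\right) + N\right) = - 2 \left(-3 + 2 N\right) = 6 - 4 N$)
$C = -70$ ($C = \left(-3\right) 4 + \left(6 - 4 \left(6 - 2\right)^{2}\right) = -12 + \left(6 - 4 \cdot 4^{2}\right) = -12 + \left(6 - 64\right) = -12 - 58 = -70$)
$\frac{1}{C + \frac{H}{844}} = \frac{1}{-70 - \frac{432}{844}} = \frac{1}{-70 - \frac{108}{211}} = \frac{1}{- \frac{14878}{211}} = - \frac{211}{14878}$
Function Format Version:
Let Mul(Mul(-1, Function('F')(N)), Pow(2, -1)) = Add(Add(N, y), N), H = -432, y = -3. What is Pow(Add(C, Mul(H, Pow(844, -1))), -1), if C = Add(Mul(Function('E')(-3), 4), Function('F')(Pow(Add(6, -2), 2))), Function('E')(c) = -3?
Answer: Rational(-211, 14878) ≈ -0.014182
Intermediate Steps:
Function('F')(N) = Add(6, Mul(-4, N)) (Function('F')(N) = Mul(-2, Add(Add(N, -3), N)) = Mul(-2, Add(Add(-3, N), N)) = Mul(-2, Add(-3, Mul(2, N))) = Add(6, Mul(-4, N)))
C = -70 (C = Add(Mul(-3, 4), Add(6, Mul(-4, Pow(Add(6, -2), 2)))) = Add(-12, Add(6, Mul(-4, Pow(4, 2)))) = Add(-12, Add(6, Mul(-4, 16))) = Add(-12, Add(6, -64)) = Add(-12, -58) = -70)
Pow(Add(C, Mul(H, Pow(844, -1))), -1) = Pow(Add(-70, Mul(-432, Pow(844, -1))), -1) = Pow(Add(-70, Mul(-432, Rational(1, 844))), -1) = Pow(Add(-70, Rational(-108, 211)), -1) = Pow(Rational(-14878, 211), -1) = Rational(-211, 14878)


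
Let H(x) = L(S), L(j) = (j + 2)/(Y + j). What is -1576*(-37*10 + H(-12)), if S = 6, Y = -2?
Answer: 579968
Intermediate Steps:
L(j) = (2 + j)/(-2 + j) (L(j) = (j + 2)/(-2 + j) = (2 + j)/(-2 + j))
H(x) = 2 (H(x) = (2 + 6)/(-2 + 6) = 8/4 = (1/4)*8 = 2)
-1576*(-37*10 + H(-12)) = -1576*(-37*10 + 2) = -1576*(-370 + 2) = -1576*(-368) = 579968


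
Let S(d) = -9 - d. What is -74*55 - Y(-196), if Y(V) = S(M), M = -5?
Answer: -4066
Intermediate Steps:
Y(V) = -4 (Y(V) = -9 - 1*(-5) = -9 + 5 = -4)
-74*55 - Y(-196) = -74*55 - 1*(-4) = -4070 + 4 = -4066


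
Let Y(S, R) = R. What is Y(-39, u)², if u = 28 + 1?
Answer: 841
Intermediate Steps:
u = 29
Y(-39, u)² = 29² = 841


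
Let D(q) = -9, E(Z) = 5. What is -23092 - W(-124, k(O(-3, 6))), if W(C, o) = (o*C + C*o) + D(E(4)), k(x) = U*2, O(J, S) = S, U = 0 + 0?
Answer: -23083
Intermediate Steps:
U = 0
k(x) = 0 (k(x) = 0*2 = 0)
W(C, o) = -9 + 2*C*o (W(C, o) = (o*C + C*o) - 9 = (C*o + C*o) - 9 = 2*C*o - 9 = -9 + 2*C*o)
-23092 - W(-124, k(O(-3, 6))) = -23092 - (-9 + 2*(-124)*0) = -23092 - (-9 + 0) = -23092 - 1*(-9) = -23092 + 9 = -23083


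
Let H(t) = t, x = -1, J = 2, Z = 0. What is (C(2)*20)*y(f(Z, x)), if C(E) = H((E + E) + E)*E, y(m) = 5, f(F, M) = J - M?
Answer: 1200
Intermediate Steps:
f(F, M) = 2 - M
C(E) = 3*E**2 (C(E) = ((E + E) + E)*E = (2*E + E)*E = (3*E)*E = 3*E**2)
(C(2)*20)*y(f(Z, x)) = ((3*2**2)*20)*5 = ((3*4)*20)*5 = (12*20)*5 = 240*5 = 1200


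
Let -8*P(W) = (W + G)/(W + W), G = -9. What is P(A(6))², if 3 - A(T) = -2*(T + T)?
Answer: 1/576 ≈ 0.0017361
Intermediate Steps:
A(T) = 3 + 4*T (A(T) = 3 - (-2)*(T + T) = 3 - (-2)*2*T = 3 - (-4)*T = 3 + 4*T)
P(W) = -(-9 + W)/(16*W) (P(W) = -(W - 9)/(8*(W + W)) = -(-9 + W)/(8*(2*W)) = -(-9 + W)*1/(2*W)/8 = -(-9 + W)/(16*W))
P(A(6))² = ((9 - (3 + 4*6))/(16*(3 + 4*6)))² = ((9 - (3 + 24))/(16*(3 + 24)))² = ((1/16)*(9 - 1*27)/27)² = ((1/16)*(1/27)*(9 - 27))² = ((1/16)*(1/27)*(-18))² = (-1/24)² = 1/576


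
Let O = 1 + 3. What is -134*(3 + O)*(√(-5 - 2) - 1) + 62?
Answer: 1000 - 938*I*√7 ≈ 1000.0 - 2481.7*I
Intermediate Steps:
O = 4
-134*(3 + O)*(√(-5 - 2) - 1) + 62 = -134*(3 + 4)*(√(-5 - 2) - 1) + 62 = -938*(√(-7) - 1) + 62 = -938*(I*√7 - 1) + 62 = -938*(-1 + I*√7) + 62 = -134*(-7 + 7*I*√7) + 62 = (938 - 938*I*√7) + 62 = 1000 - 938*I*√7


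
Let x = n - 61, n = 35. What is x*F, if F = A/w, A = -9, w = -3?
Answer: -78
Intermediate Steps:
x = -26 (x = 35 - 61 = -26)
F = 3 (F = -9/(-3) = -9*(-⅓) = 3)
x*F = -26*3 = -78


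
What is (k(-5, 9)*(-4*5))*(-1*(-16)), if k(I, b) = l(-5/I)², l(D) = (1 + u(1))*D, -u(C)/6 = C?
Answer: -8000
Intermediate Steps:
u(C) = -6*C
l(D) = -5*D (l(D) = (1 - 6*1)*D = (1 - 6)*D = -5*D)
k(I, b) = 625/I² (k(I, b) = (-(-25)/I)² = (25/I)² = 625/I²)
(k(-5, 9)*(-4*5))*(-1*(-16)) = ((625/(-5)²)*(-4*5))*(-1*(-16)) = ((625*(1/25))*(-20))*16 = (25*(-20))*16 = -500*16 = -8000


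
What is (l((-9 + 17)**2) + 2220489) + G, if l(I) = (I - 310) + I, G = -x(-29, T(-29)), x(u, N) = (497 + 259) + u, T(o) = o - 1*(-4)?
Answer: 2219580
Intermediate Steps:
T(o) = 4 + o (T(o) = o + 4 = 4 + o)
x(u, N) = 756 + u
G = -727 (G = -(756 - 29) = -1*727 = -727)
l(I) = -310 + 2*I (l(I) = (-310 + I) + I = -310 + 2*I)
(l((-9 + 17)**2) + 2220489) + G = ((-310 + 2*(-9 + 17)**2) + 2220489) - 727 = ((-310 + 2*8**2) + 2220489) - 727 = ((-310 + 2*64) + 2220489) - 727 = ((-310 + 128) + 2220489) - 727 = (-182 + 2220489) - 727 = 2220307 - 727 = 2219580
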